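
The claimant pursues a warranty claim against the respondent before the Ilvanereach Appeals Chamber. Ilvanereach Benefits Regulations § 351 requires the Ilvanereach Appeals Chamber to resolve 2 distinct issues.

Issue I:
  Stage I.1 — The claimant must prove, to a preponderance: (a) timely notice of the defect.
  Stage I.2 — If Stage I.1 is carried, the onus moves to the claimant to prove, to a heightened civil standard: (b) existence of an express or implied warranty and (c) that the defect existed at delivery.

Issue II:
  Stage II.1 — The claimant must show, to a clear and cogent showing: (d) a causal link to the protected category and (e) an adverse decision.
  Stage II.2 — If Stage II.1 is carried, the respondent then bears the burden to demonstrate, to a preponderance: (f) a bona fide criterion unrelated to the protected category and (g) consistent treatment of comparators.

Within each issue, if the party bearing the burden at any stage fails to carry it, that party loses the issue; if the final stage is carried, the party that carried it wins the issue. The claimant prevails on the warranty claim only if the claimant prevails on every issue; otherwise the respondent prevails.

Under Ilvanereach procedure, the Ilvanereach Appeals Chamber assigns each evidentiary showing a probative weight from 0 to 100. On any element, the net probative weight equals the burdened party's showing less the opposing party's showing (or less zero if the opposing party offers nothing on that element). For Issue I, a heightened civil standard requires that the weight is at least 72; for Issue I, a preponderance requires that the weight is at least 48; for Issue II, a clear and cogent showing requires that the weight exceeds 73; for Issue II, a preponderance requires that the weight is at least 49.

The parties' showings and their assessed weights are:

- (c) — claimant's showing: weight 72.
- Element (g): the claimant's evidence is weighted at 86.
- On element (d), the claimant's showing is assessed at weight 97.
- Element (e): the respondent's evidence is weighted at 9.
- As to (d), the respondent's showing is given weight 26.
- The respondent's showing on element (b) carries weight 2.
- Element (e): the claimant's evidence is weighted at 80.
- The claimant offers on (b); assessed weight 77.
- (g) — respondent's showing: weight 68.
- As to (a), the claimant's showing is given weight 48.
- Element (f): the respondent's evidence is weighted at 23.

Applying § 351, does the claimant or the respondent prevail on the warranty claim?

— Issue I —
At Stage I.1 the claimant must meet a preponderance (weight is at least 48): on (a) the weight is 48, ≥ 48, so (a) meets the standard.
  All elements met. The claimant retains the burden for Stage I.2.
At Stage I.2 the claimant must meet a heightened civil standard (weight is at least 72): on (b) the weight is 77 less the opposing 2 gives net 75, which does reach 72, so (b) meets the standard; on (c) the weight is 72, which does reach 72, so (c) meets the standard.
  Stage I.2 carried; the final stage is satisfied.
Every stage carried; the claimant prevails on this issue.
— Issue II —
Stage II.1 — burden on claimant; standard: a clear and cogent showing (weight exceeds 73).
    (d): 97 − 26 = 71 ≤ 73 [not met]
    (e): 80 − 9 = 71 ≤ 73 [not met]
  Stage II.1 not carried; the claimant fails its burden.
The analysis ends at Stage II.1; the respondent prevails on this issue.
Per-issue: Issue I → claimant; Issue II → respondent. The claimant must prevail on every issue; overall, the respondent prevails.

respondent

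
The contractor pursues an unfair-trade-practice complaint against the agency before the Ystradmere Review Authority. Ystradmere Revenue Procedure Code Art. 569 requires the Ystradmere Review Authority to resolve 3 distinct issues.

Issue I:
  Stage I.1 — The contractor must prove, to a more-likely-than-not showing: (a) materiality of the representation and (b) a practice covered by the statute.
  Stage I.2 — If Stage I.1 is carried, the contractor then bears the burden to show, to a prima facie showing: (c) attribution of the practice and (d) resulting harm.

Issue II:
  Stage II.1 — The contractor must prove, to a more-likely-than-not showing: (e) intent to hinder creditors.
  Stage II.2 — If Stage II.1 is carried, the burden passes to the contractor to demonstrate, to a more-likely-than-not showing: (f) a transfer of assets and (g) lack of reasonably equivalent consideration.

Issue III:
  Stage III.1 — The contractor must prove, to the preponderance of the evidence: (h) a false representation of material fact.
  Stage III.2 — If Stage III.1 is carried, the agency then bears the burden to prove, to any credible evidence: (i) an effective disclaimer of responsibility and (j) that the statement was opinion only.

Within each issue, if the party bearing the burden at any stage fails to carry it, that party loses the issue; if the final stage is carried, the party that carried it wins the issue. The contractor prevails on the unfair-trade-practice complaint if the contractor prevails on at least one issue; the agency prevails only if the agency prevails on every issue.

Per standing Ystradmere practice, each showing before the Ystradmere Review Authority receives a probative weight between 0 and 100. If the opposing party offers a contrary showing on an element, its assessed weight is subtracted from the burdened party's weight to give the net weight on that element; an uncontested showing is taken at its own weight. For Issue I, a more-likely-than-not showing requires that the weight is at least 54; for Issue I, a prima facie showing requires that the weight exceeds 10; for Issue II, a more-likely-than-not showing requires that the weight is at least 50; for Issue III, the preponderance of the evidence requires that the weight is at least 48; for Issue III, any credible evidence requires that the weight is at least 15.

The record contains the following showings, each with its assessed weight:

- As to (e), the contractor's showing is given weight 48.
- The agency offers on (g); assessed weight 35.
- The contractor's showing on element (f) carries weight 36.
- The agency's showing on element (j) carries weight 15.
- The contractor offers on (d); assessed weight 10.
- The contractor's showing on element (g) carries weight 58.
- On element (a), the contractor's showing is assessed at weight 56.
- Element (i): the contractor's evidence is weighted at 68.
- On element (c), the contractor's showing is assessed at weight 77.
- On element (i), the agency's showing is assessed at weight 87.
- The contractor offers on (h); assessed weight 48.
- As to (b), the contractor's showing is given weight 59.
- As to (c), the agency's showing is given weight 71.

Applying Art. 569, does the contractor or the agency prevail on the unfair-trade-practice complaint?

agency

— Issue I —
At Stage I.1 the contractor must meet a more-likely-than-not showing (weight is at least 54): on (a) the weight is 56, which does reach 54, so (a) meets the standard; on (b) the weight is 59, ≥ 54, so (b) meets the standard.
  Stage I.1 carried; the burden remains with the contractor.
At Stage I.2 the contractor must meet a prima facie showing (weight exceeds 10): on (c) the weight is 77 less the opposing 71 gives net 6, ≤ 10, so (c) does not meet the standard; on (d) the weight is 10, which does not exceed 10, so (d) does not meet the standard.
  The contractor does not carry Stage I.2.
The agency prevails on this issue.
— Issue II —
Stage II.1 — burden on contractor; standard: a more-likely-than-not showing (weight is at least 50).
    (e): 48 < 50 [not met]
  Not every element is met, so the contractor fails to carry Stage II.1.
The analysis ends at Stage II.1; the agency prevails on this issue.
— Issue III —
Stage III.1 — burden on contractor; standard: the preponderance of the evidence (weight is at least 48).
    (h): 48 ≥ 48 [met]
  Stage III.1 is satisfied; the onus moves to the agency.
Stage III.2 — burden on agency; standard: any credible evidence (weight is at least 15).
    (i): 87 − 68 = 19 ≥ 15 [met]
    (j): 15 ≥ 15 [met]
  All elements met at the final stage.
With every stage satisfied, the agency prevails on this issue.
Per-issue: Issue I → agency; Issue II → agency; Issue III → agency. The contractor must prevail on at least one issue; overall, the agency prevails.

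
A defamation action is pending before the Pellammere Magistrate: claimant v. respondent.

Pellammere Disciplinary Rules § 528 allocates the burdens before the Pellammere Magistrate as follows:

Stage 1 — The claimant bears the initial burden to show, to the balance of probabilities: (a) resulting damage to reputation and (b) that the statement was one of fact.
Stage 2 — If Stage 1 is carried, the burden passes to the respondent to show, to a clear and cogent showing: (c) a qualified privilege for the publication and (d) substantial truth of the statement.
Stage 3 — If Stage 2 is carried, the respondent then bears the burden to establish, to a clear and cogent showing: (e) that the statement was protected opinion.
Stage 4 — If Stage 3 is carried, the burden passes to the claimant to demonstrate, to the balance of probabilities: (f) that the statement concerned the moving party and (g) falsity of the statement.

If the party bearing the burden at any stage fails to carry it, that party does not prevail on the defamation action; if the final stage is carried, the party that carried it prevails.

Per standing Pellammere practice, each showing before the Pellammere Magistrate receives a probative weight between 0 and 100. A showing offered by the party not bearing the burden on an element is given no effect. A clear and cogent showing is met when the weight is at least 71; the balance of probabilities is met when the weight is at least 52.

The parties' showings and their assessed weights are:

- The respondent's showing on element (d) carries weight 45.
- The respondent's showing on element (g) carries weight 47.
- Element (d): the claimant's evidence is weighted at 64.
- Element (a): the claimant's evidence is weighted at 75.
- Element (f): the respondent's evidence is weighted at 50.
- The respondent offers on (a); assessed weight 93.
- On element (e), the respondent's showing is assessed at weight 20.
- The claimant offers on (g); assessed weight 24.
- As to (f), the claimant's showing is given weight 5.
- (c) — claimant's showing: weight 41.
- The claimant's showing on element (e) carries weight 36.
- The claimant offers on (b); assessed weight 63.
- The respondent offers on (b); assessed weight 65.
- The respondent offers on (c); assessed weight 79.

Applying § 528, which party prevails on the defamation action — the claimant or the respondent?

Stage 1 (claimant, the balance of probabilities, weight is at least 52): (a) 75 (respondent's 93 disregarded) ≥ 52 — meets; (b) 63 (respondent's 65 disregarded) ≥ 52 — meets.
  The claimant carries Stage 1; the respondent now bears the burden.
Stage 2 (respondent, a clear and cogent showing, weight is at least 71): (c) 79 (claimant's 41 disregarded) ≥ 71 — meets; (d) 45 (claimant's 64 disregarded) < 71 — fails.
  The respondent does not carry Stage 2.
The analysis ends at Stage 2; the claimant prevails.

claimant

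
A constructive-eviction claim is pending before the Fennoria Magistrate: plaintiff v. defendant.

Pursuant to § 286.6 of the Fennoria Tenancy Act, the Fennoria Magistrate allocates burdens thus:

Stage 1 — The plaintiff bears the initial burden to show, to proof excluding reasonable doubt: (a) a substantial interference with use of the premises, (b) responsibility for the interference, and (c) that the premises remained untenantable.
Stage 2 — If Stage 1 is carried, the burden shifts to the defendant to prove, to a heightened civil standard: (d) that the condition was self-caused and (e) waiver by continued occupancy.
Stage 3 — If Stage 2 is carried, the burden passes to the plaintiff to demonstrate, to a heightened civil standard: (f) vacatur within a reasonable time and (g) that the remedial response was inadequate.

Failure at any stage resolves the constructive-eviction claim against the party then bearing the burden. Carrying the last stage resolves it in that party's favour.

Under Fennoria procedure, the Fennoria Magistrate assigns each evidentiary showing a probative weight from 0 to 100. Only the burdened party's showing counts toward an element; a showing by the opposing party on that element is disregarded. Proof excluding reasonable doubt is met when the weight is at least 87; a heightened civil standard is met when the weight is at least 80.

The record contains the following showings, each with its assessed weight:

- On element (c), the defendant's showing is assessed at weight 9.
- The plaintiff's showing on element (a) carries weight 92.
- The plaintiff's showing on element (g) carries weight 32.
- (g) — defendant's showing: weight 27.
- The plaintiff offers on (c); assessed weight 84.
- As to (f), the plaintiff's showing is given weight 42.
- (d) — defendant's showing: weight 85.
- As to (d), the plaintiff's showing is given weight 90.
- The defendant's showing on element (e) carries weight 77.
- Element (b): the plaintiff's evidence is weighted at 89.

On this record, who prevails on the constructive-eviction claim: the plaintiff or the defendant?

Stage 1 — burden on plaintiff; standard: proof excluding reasonable doubt (weight is at least 87).
    (a): 92 ≥ 87 [met]
    (b): 89 ≥ 87 [met]
    (c): 84 (defendant's 9 disregarded) < 87 [not met]
  The plaintiff does not carry Stage 1.
The analysis ends at Stage 1; the defendant prevails.

defendant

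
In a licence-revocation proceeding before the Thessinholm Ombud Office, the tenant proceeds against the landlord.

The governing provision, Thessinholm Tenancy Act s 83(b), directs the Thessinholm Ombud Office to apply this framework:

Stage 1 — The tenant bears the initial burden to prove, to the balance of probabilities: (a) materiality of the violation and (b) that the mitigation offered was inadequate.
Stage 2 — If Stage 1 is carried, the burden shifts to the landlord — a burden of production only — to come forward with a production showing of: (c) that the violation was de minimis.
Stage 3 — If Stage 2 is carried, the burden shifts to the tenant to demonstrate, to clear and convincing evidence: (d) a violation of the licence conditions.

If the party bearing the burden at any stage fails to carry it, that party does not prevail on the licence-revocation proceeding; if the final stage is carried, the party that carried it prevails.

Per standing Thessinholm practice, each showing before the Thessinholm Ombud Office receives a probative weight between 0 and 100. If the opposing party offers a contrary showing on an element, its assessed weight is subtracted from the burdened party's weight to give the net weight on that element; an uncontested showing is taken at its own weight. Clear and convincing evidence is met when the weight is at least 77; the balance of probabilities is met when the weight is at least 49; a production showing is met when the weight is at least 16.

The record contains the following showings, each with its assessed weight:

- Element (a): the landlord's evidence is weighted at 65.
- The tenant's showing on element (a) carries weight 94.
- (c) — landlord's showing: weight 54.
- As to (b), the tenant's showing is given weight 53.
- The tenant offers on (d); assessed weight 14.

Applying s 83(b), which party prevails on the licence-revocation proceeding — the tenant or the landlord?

landlord

At Stage 1 the tenant must meet the balance of probabilities (weight is at least 49): on (a) the weight is 94 less the opposing 65 gives net 29, < 49, so (a) does not meet the standard; on (b) the weight is 53, ≥ 49, so (b) meets the standard.
  The tenant does not carry Stage 1.
The analysis ends at Stage 1; the landlord prevails.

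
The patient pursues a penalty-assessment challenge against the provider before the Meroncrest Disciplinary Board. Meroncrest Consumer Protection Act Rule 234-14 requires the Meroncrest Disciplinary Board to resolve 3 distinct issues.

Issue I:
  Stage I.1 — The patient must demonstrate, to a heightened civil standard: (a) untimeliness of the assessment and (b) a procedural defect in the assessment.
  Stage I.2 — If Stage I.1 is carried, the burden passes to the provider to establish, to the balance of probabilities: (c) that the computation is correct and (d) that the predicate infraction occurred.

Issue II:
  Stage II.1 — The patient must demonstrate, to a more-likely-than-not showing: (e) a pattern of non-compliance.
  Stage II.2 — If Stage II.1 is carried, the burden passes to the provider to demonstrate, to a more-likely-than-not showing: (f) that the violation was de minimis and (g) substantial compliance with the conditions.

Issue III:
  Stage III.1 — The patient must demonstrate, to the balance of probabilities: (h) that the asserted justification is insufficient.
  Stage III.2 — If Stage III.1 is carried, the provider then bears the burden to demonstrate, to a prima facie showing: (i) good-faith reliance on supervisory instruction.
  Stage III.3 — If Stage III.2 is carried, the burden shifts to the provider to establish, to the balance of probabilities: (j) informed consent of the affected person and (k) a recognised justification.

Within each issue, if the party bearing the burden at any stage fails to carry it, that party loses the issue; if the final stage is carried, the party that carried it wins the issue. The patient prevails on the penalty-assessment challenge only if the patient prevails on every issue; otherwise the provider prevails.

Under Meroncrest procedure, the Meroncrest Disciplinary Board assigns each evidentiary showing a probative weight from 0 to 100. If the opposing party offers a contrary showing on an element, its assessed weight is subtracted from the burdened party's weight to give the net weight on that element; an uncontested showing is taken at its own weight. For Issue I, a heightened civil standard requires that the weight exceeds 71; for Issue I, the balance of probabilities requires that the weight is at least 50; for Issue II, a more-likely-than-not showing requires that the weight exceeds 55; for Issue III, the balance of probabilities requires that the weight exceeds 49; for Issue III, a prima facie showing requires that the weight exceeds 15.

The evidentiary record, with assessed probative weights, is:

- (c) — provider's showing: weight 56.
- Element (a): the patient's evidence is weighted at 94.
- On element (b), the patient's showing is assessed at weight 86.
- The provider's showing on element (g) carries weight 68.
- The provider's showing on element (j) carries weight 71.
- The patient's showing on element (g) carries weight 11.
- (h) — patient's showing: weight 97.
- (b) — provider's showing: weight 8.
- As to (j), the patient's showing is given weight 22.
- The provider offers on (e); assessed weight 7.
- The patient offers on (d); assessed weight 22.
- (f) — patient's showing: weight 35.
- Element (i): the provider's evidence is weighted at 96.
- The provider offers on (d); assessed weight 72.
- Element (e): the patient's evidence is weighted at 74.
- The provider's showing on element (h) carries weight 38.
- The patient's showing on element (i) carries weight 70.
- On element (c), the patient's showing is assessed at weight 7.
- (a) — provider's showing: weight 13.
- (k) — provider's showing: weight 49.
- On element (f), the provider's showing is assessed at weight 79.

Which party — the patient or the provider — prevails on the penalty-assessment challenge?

patient

— Issue I —
Stage I.1 (patient, a heightened civil standard, weight exceeds 71): (a) net 94−13=81 > 71 — meets; (b) net 86−8=78 > 71 — meets.
  All elements met. The burden passes to the provider.
Stage I.2 (provider, the balance of probabilities, weight is at least 50): (c) net 56−7=49 < 50 — fails; (d) net 72−22=50 ≥ 50 — meets.
  The provider does not carry Stage I.2.
So the patient prevails on this issue.
— Issue II —
Stage II.1 — burden on patient; standard: a more-likely-than-not showing (weight exceeds 55).
    (e): 74 − 7 = 67 > 55 [met]
  All elements met. The burden passes to the provider.
Stage II.2 — burden on provider; standard: a more-likely-than-not showing (weight exceeds 55).
    (f): 79 − 35 = 44 ≤ 55 [not met]
    (g): 68 − 11 = 57 > 55 [met]
  Stage II.2 not carried; the provider fails its burden.
The patient prevails on this issue.
— Issue III —
At Stage III.1 the patient must meet the balance of probabilities (weight exceeds 49): on (h) the weight is 97 less the opposing 38 gives net 59, which does exceed 49, so (h) meets the standard.
  Stage III.1 is satisfied; the onus moves to the provider.
At Stage III.2 the provider must meet a prima facie showing (weight exceeds 15): on (i) the weight is 96 less the opposing 70 gives net 26, > 15, so (i) meets the standard.
  Stage III.2 carried; the burden remains with the provider.
At Stage III.3 the provider must meet the balance of probabilities (weight exceeds 49): on (j) the weight is 71 less the opposing 22 gives net 49, ≤ 49, so (j) does not meet the standard; on (k) the weight is 49, which does not exceed 49, so (k) does not meet the standard.
  The provider does not carry Stage III.3.
The analysis ends at Stage III.3; the patient prevails on this issue.
Per-issue: Issue I → patient; Issue II → patient; Issue III → patient. The patient must prevail on every issue; overall, the patient prevails.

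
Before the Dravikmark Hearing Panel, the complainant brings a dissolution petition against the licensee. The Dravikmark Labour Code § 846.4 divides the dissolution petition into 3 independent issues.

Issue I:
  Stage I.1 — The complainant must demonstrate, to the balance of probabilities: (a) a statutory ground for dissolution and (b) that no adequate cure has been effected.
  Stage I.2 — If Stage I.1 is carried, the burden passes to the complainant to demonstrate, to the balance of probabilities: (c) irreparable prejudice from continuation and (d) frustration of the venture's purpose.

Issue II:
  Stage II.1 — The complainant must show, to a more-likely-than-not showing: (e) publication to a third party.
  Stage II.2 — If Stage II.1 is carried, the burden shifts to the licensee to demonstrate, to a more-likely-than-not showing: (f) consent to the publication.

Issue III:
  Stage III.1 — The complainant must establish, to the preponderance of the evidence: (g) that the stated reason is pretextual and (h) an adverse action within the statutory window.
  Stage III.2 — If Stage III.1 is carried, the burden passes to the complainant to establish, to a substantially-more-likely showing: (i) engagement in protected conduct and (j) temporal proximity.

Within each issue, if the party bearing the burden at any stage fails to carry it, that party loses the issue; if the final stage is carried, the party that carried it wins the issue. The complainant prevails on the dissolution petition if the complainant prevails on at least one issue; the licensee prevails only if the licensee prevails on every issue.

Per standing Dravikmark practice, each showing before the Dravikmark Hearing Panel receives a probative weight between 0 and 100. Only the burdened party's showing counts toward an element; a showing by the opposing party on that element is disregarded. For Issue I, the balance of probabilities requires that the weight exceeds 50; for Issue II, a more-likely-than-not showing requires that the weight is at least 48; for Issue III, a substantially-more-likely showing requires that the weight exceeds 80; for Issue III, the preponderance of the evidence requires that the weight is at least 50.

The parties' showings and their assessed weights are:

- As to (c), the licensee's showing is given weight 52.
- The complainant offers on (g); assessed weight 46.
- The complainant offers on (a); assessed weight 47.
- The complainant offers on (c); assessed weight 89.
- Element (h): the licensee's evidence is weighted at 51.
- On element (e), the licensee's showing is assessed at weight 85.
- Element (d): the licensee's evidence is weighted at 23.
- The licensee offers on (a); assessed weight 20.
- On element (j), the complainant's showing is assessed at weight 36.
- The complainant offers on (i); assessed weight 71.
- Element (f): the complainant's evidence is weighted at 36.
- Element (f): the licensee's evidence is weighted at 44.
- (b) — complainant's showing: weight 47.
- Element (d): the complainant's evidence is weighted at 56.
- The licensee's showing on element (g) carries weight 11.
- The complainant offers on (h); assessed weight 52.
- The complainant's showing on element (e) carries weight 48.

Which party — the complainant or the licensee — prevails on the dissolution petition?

complainant

— Issue I —
At Stage I.1 the complainant must meet the balance of probabilities (weight exceeds 50): on (a) the weight is 47 (the licensee's 20 is given no effect), which does not exceed 50, so (a) does not meet the standard; on (b) the weight is 47, ≤ 50, so (b) does not meet the standard.
  Not every element is met, so the complainant fails to carry Stage I.1.
So the licensee prevails on this issue.
— Issue II —
Stage II.1 — burden on complainant; standard: a more-likely-than-not showing (weight is at least 48).
    (e): 48 (licensee's 85 disregarded) ≥ 48 [met]
  Stage II.1 carried; the burden shifts to the licensee.
Stage II.2 — burden on licensee; standard: a more-likely-than-not showing (weight is at least 48).
    (f): 44 (complainant's 36 disregarded) < 48 [not met]
  Not every element is met, so the licensee fails to carry Stage II.2.
The complainant prevails on this issue.
— Issue III —
Stage III.1 — burden on complainant; standard: the preponderance of the evidence (weight is at least 50).
    (g): 46 (licensee's 11 disregarded) < 50 [not met]
    (h): 52 (licensee's 51 disregarded) ≥ 50 [met]
  Not every element is met, so the complainant fails to carry Stage III.1.
So the licensee prevails on this issue.
Per-issue: Issue I → licensee; Issue II → complainant; Issue III → licensee. The complainant must prevail on at least one issue; overall, the complainant prevails.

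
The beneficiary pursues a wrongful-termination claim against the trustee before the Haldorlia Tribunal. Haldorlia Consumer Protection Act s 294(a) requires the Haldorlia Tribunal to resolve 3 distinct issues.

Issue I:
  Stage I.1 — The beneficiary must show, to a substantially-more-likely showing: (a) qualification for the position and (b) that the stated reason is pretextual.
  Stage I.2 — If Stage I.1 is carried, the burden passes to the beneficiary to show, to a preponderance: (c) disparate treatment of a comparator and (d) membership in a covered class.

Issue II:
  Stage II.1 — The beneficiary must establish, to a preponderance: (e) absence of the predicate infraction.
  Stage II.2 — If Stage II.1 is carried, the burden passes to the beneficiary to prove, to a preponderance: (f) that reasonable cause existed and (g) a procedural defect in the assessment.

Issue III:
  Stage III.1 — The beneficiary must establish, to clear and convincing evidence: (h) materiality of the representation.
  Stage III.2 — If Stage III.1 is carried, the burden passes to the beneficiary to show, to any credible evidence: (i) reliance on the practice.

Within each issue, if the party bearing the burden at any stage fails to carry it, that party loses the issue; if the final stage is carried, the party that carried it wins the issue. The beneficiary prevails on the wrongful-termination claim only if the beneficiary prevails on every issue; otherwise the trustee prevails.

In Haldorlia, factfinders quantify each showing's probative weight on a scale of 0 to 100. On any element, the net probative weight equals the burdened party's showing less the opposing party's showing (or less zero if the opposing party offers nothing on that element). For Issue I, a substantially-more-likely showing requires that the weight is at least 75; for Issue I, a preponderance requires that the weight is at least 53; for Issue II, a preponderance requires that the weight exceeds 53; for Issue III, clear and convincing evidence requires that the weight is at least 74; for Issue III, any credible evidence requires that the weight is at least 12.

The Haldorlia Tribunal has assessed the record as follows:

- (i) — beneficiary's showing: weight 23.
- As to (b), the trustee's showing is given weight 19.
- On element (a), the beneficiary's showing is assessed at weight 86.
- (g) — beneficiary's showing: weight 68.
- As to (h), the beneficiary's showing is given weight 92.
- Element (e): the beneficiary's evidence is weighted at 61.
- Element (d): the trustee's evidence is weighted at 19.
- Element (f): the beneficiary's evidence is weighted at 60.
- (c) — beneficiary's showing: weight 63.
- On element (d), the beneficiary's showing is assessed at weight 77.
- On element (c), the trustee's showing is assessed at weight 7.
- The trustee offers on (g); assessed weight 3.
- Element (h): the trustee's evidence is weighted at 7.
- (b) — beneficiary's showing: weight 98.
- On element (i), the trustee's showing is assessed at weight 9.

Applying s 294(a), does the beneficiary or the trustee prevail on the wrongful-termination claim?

beneficiary

— Issue I —
Stage I.1 (beneficiary, a substantially-more-likely showing, weight is at least 75): (a) 86 ≥ 75 — meets; (b) net 98−19=79 ≥ 75 — meets.
  All elements met. The beneficiary retains the burden for Stage I.2.
Stage I.2 (beneficiary, a preponderance, weight is at least 53): (c) net 63−7=56 ≥ 53 — meets; (d) net 77−19=58 ≥ 53 — meets.
  The beneficiary carries the last stage.
With every stage satisfied, the beneficiary prevails on this issue.
— Issue II —
Stage II.1 (beneficiary, a preponderance, weight exceeds 53): (e) 61 > 53 — meets.
  Stage II.1 carried; the burden remains with the beneficiary.
Stage II.2 (beneficiary, a preponderance, weight exceeds 53): (f) 60 > 53 — meets; (g) net 68−3=65 > 53 — meets.
  The beneficiary carries the last stage.
Every stage carried; the beneficiary prevails on this issue.
— Issue III —
Stage III.1 — burden on beneficiary; standard: clear and convincing evidence (weight is at least 74).
    (h): 92 − 7 = 85 ≥ 74 [met]
  Stage III.1 carried; the burden remains with the beneficiary.
Stage III.2 — burden on beneficiary; standard: any credible evidence (weight is at least 12).
    (i): 23 − 9 = 14 ≥ 12 [met]
  All elements met at the final stage.
With every stage satisfied, the beneficiary prevails on this issue.
Per-issue: Issue I → beneficiary; Issue II → beneficiary; Issue III → beneficiary. The beneficiary must prevail on every issue; overall, the beneficiary prevails.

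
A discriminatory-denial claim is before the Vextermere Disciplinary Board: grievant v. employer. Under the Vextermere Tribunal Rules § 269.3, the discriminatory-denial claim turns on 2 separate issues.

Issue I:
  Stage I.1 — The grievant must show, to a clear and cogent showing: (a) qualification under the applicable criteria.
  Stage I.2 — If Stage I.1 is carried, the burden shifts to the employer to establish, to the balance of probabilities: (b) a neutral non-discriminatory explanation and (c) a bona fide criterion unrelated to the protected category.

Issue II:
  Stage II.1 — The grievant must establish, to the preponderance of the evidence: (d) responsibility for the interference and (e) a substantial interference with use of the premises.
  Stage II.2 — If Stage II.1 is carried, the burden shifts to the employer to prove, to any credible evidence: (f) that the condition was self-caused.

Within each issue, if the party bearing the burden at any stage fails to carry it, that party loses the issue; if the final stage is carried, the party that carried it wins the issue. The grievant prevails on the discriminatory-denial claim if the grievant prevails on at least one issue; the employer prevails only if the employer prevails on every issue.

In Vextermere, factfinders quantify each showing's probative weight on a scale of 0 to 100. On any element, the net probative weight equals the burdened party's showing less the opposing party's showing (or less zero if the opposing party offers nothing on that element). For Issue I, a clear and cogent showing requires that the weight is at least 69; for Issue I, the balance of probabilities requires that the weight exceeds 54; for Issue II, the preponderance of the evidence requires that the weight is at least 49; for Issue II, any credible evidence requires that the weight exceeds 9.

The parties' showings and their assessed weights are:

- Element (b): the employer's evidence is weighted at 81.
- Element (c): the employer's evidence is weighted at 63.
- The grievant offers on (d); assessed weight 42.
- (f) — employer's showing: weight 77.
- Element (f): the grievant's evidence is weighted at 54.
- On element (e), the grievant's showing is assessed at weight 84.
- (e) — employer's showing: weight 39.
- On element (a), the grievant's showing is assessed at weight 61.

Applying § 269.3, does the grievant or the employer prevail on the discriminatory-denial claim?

employer

— Issue I —
At Stage I.1 the grievant must meet a clear and cogent showing (weight is at least 69): on (a) the weight is 61, which does not reach 69, so (a) does not meet the standard.
  Stage I.1 not carried; the grievant fails its burden.
The employer prevails on this issue.
— Issue II —
At Stage II.1 the grievant must meet the preponderance of the evidence (weight is at least 49): on (d) the weight is 42, < 49, so (d) does not meet the standard; on (e) the weight is 84 less the opposing 39 gives net 45, which does not reach 49, so (e) does not meet the standard.
  The grievant does not carry Stage II.1.
So the employer prevails on this issue.
Per-issue: Issue I → employer; Issue II → employer. The grievant must prevail on at least one issue; overall, the employer prevails.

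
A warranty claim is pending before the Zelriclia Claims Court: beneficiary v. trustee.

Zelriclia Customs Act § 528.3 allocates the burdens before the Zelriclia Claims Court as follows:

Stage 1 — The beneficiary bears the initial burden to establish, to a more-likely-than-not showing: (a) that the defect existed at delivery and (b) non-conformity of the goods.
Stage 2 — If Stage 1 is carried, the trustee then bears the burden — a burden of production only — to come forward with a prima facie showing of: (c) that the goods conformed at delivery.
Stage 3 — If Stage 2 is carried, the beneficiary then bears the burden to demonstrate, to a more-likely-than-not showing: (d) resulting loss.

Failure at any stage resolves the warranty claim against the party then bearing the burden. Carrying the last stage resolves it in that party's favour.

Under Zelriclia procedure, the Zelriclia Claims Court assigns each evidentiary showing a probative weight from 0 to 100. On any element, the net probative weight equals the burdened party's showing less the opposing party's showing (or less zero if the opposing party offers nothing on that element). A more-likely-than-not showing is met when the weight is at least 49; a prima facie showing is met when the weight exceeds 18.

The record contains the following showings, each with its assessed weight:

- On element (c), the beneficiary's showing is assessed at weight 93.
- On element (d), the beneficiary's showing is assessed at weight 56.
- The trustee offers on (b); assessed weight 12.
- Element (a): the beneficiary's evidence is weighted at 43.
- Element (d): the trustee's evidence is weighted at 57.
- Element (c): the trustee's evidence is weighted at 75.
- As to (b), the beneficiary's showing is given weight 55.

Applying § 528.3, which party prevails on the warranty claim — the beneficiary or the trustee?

Stage 1 (beneficiary, a more-likely-than-not showing, weight is at least 49): (a) 43 < 49 — fails; (b) net 55−12=43 < 49 — fails.
  The beneficiary does not carry Stage 1.
The analysis ends at Stage 1; the trustee prevails.

trustee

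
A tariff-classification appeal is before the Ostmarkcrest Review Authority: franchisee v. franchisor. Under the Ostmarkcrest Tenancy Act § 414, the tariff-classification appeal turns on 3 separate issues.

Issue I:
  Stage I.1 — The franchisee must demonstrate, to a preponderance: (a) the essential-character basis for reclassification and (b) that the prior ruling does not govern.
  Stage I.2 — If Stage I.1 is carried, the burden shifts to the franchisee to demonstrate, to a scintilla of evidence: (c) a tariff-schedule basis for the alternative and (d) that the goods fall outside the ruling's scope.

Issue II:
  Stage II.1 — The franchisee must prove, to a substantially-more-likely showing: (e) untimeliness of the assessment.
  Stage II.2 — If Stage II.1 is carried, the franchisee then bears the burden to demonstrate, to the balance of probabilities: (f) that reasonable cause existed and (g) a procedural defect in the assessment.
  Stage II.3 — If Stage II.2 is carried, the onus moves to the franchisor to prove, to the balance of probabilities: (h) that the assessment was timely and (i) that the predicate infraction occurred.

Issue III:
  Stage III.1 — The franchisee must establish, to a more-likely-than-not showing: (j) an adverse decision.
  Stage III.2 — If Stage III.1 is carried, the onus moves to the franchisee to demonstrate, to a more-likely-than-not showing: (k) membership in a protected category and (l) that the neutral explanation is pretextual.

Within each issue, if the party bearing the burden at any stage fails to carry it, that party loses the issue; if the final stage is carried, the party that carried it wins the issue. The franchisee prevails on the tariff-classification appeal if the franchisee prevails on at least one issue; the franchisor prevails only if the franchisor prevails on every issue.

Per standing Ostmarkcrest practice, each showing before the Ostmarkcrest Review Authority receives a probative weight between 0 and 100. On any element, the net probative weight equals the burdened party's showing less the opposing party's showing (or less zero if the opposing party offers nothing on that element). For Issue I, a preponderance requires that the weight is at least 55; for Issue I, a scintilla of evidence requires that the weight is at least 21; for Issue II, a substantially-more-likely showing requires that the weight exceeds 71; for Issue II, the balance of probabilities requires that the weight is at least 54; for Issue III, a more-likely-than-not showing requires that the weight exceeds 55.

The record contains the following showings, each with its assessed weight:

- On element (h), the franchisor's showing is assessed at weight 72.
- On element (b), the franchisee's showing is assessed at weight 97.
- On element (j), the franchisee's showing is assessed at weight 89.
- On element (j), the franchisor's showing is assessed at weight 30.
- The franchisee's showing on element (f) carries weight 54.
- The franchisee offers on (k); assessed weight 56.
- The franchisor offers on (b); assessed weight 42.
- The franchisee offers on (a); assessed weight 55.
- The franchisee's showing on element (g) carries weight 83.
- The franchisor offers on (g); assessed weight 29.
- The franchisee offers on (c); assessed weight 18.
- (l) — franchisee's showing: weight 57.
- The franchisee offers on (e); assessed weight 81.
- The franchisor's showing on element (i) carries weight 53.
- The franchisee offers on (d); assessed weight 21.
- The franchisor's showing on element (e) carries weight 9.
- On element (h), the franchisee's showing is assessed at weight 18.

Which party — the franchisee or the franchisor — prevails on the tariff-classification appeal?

franchisee

— Issue I —
Stage I.1 (franchisee, a preponderance, weight is at least 55): (a) 55 ≥ 55 — meets; (b) net 97−42=55 ≥ 55 — meets.
  All elements met. The franchisee retains the burden for Stage I.2.
Stage I.2 (franchisee, a scintilla of evidence, weight is at least 21): (c) 18 < 21 — fails; (d) 21 ≥ 21 — meets.
  Stage I.2 not carried; the franchisee fails its burden.
The franchisor prevails on this issue.
— Issue II —
Stage II.1 — burden on franchisee; standard: a substantially-more-likely showing (weight exceeds 71).
    (e): 81 − 9 = 72 > 71 [met]
  Stage II.1 carried; the burden remains with the franchisee.
Stage II.2 — burden on franchisee; standard: the balance of probabilities (weight is at least 54).
    (f): 54 ≥ 54 [met]
    (g): 83 − 29 = 54 ≥ 54 [met]
  Stage II.2 carried; the burden shifts to the franchisor.
Stage II.3 — burden on franchisor; standard: the balance of probabilities (weight is at least 54).
    (h): 72 − 18 = 54 ≥ 54 [met]
    (i): 53 < 54 [not met]
  Stage II.3 not carried; the franchisor fails its burden.
So the franchisee prevails on this issue.
— Issue III —
Stage III.1 (franchisee, a more-likely-than-not showing, weight exceeds 55): (j) net 89−30=59 > 55 — meets.
  Stage III.1 is satisfied; the franchisee continues to bear the burden.
Stage III.2 (franchisee, a more-likely-than-not showing, weight exceeds 55): (k) 56 > 55 — meets; (l) 57 > 55 — meets.
  All elements met at the final stage.
Every stage carried; the franchisee prevails on this issue.
Per-issue: Issue I → franchisor; Issue II → franchisee; Issue III → franchisee. The franchisee must prevail on at least one issue; overall, the franchisee prevails.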